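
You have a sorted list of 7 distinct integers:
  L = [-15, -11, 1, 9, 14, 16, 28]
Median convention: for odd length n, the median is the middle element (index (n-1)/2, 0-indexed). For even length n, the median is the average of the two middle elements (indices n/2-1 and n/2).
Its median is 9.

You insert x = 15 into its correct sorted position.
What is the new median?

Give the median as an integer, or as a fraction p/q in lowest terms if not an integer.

Old list (sorted, length 7): [-15, -11, 1, 9, 14, 16, 28]
Old median = 9
Insert x = 15
Old length odd (7). Middle was index 3 = 9.
New length even (8). New median = avg of two middle elements.
x = 15: 5 elements are < x, 2 elements are > x.
New sorted list: [-15, -11, 1, 9, 14, 15, 16, 28]
New median = 23/2

Answer: 23/2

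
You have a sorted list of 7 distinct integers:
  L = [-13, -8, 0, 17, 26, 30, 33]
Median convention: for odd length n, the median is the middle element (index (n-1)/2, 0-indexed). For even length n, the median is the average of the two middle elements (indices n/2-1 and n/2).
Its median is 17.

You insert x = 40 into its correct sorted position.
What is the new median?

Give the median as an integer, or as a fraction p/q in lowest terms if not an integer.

Old list (sorted, length 7): [-13, -8, 0, 17, 26, 30, 33]
Old median = 17
Insert x = 40
Old length odd (7). Middle was index 3 = 17.
New length even (8). New median = avg of two middle elements.
x = 40: 7 elements are < x, 0 elements are > x.
New sorted list: [-13, -8, 0, 17, 26, 30, 33, 40]
New median = 43/2

Answer: 43/2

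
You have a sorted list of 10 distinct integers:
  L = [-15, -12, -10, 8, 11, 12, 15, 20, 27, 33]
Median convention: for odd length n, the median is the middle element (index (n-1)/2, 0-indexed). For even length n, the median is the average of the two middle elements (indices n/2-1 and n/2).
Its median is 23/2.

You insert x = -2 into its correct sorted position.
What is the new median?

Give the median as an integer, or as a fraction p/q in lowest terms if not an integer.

Old list (sorted, length 10): [-15, -12, -10, 8, 11, 12, 15, 20, 27, 33]
Old median = 23/2
Insert x = -2
Old length even (10). Middle pair: indices 4,5 = 11,12.
New length odd (11). New median = single middle element.
x = -2: 3 elements are < x, 7 elements are > x.
New sorted list: [-15, -12, -10, -2, 8, 11, 12, 15, 20, 27, 33]
New median = 11

Answer: 11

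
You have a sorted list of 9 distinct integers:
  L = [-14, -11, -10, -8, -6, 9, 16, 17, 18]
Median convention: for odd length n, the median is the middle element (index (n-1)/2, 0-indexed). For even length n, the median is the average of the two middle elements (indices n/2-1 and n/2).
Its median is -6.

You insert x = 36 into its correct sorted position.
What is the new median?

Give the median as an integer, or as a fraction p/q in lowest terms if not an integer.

Answer: 3/2

Derivation:
Old list (sorted, length 9): [-14, -11, -10, -8, -6, 9, 16, 17, 18]
Old median = -6
Insert x = 36
Old length odd (9). Middle was index 4 = -6.
New length even (10). New median = avg of two middle elements.
x = 36: 9 elements are < x, 0 elements are > x.
New sorted list: [-14, -11, -10, -8, -6, 9, 16, 17, 18, 36]
New median = 3/2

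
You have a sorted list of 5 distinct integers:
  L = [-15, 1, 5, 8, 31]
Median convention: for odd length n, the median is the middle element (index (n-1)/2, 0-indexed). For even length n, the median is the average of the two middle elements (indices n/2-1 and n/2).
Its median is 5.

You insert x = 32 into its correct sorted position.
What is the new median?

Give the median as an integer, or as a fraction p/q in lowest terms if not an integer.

Answer: 13/2

Derivation:
Old list (sorted, length 5): [-15, 1, 5, 8, 31]
Old median = 5
Insert x = 32
Old length odd (5). Middle was index 2 = 5.
New length even (6). New median = avg of two middle elements.
x = 32: 5 elements are < x, 0 elements are > x.
New sorted list: [-15, 1, 5, 8, 31, 32]
New median = 13/2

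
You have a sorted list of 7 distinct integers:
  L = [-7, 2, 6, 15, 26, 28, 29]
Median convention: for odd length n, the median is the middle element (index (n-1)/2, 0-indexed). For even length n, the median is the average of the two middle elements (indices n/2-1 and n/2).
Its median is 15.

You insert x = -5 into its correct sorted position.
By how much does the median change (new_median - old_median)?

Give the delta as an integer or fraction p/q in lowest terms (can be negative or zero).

Answer: -9/2

Derivation:
Old median = 15
After inserting x = -5: new sorted = [-7, -5, 2, 6, 15, 26, 28, 29]
New median = 21/2
Delta = 21/2 - 15 = -9/2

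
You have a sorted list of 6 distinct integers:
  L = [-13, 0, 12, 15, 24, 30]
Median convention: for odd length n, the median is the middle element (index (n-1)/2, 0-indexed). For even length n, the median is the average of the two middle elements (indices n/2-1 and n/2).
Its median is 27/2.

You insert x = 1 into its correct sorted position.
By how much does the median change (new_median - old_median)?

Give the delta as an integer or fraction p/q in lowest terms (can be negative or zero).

Answer: -3/2

Derivation:
Old median = 27/2
After inserting x = 1: new sorted = [-13, 0, 1, 12, 15, 24, 30]
New median = 12
Delta = 12 - 27/2 = -3/2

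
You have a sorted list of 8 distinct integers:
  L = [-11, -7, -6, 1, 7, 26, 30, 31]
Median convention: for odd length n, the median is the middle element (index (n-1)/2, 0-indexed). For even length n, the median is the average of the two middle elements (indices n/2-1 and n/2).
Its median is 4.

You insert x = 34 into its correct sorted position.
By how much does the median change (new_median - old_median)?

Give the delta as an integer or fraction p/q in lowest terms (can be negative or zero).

Old median = 4
After inserting x = 34: new sorted = [-11, -7, -6, 1, 7, 26, 30, 31, 34]
New median = 7
Delta = 7 - 4 = 3

Answer: 3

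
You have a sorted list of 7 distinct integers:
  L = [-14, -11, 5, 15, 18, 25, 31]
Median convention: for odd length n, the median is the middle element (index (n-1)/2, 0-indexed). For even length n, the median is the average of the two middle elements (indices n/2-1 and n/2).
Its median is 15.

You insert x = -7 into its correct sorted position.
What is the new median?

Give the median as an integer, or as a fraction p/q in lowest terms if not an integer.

Old list (sorted, length 7): [-14, -11, 5, 15, 18, 25, 31]
Old median = 15
Insert x = -7
Old length odd (7). Middle was index 3 = 15.
New length even (8). New median = avg of two middle elements.
x = -7: 2 elements are < x, 5 elements are > x.
New sorted list: [-14, -11, -7, 5, 15, 18, 25, 31]
New median = 10

Answer: 10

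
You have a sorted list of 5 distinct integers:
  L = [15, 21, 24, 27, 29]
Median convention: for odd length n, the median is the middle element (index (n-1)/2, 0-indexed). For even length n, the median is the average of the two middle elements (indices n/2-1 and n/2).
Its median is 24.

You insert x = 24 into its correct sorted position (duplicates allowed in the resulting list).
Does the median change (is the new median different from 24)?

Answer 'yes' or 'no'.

Answer: no

Derivation:
Old median = 24
Insert x = 24
New median = 24
Changed? no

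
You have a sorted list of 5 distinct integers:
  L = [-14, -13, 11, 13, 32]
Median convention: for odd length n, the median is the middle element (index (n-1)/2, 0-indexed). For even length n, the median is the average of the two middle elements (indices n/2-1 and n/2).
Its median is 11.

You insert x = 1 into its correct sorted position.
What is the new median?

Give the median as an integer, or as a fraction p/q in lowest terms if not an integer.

Old list (sorted, length 5): [-14, -13, 11, 13, 32]
Old median = 11
Insert x = 1
Old length odd (5). Middle was index 2 = 11.
New length even (6). New median = avg of two middle elements.
x = 1: 2 elements are < x, 3 elements are > x.
New sorted list: [-14, -13, 1, 11, 13, 32]
New median = 6

Answer: 6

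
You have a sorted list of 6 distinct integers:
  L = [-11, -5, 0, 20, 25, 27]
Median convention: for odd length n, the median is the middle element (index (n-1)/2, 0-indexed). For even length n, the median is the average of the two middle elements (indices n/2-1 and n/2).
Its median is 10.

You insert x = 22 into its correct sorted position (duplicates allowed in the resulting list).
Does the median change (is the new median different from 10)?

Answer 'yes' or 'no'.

Answer: yes

Derivation:
Old median = 10
Insert x = 22
New median = 20
Changed? yes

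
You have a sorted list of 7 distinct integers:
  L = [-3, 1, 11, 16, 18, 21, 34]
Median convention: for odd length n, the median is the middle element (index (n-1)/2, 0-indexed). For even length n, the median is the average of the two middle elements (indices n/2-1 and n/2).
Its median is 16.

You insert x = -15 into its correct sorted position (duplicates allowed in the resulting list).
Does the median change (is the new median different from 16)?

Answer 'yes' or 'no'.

Answer: yes

Derivation:
Old median = 16
Insert x = -15
New median = 27/2
Changed? yes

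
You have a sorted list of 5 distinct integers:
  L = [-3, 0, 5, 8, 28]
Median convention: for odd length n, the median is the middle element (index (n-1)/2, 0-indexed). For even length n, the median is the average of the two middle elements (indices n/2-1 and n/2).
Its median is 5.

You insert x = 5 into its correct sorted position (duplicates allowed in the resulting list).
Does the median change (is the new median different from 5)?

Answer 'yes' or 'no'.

Answer: no

Derivation:
Old median = 5
Insert x = 5
New median = 5
Changed? no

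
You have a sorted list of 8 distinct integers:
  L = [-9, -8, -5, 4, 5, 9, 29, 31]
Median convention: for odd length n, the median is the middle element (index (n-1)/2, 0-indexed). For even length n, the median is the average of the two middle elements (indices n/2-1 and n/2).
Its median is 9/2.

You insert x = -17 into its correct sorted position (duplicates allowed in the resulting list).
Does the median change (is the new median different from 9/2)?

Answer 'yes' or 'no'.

Old median = 9/2
Insert x = -17
New median = 4
Changed? yes

Answer: yes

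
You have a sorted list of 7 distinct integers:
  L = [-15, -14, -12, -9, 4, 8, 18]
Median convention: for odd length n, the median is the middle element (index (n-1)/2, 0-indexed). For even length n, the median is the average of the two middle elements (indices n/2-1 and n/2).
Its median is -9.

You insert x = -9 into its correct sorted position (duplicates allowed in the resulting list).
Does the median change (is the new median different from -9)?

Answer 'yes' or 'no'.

Answer: no

Derivation:
Old median = -9
Insert x = -9
New median = -9
Changed? no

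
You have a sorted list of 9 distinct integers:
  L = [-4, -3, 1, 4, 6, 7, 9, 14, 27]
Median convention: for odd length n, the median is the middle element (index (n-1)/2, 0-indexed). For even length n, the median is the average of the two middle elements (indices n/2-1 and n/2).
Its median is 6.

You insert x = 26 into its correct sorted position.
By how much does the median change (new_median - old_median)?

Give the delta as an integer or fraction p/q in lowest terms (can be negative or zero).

Answer: 1/2

Derivation:
Old median = 6
After inserting x = 26: new sorted = [-4, -3, 1, 4, 6, 7, 9, 14, 26, 27]
New median = 13/2
Delta = 13/2 - 6 = 1/2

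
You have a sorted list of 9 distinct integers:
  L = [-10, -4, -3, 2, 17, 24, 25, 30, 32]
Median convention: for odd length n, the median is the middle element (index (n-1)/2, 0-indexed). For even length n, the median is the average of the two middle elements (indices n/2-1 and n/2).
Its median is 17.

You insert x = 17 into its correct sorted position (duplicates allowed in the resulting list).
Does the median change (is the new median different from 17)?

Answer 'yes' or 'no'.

Answer: no

Derivation:
Old median = 17
Insert x = 17
New median = 17
Changed? no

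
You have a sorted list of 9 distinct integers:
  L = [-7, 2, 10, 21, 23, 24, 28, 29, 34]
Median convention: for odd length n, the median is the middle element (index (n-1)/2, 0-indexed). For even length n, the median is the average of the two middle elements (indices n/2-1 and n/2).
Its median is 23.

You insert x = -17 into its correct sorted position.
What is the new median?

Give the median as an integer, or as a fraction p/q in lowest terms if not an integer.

Old list (sorted, length 9): [-7, 2, 10, 21, 23, 24, 28, 29, 34]
Old median = 23
Insert x = -17
Old length odd (9). Middle was index 4 = 23.
New length even (10). New median = avg of two middle elements.
x = -17: 0 elements are < x, 9 elements are > x.
New sorted list: [-17, -7, 2, 10, 21, 23, 24, 28, 29, 34]
New median = 22

Answer: 22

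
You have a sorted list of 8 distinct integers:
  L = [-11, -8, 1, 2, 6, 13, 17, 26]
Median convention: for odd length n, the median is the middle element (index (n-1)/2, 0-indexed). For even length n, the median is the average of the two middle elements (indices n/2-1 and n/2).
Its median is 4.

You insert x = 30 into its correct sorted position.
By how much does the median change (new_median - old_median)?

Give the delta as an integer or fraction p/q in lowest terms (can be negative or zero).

Old median = 4
After inserting x = 30: new sorted = [-11, -8, 1, 2, 6, 13, 17, 26, 30]
New median = 6
Delta = 6 - 4 = 2

Answer: 2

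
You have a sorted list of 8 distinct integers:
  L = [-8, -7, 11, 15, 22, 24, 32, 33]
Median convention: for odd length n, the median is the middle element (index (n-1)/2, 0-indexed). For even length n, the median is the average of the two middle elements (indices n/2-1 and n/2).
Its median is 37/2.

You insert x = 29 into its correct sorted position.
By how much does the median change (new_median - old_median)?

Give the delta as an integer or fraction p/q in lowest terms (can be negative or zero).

Answer: 7/2

Derivation:
Old median = 37/2
After inserting x = 29: new sorted = [-8, -7, 11, 15, 22, 24, 29, 32, 33]
New median = 22
Delta = 22 - 37/2 = 7/2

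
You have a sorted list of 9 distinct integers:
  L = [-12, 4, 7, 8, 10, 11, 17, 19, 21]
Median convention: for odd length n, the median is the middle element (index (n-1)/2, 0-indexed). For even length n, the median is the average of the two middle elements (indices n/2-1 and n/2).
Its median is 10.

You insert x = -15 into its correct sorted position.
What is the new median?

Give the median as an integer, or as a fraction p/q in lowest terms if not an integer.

Old list (sorted, length 9): [-12, 4, 7, 8, 10, 11, 17, 19, 21]
Old median = 10
Insert x = -15
Old length odd (9). Middle was index 4 = 10.
New length even (10). New median = avg of two middle elements.
x = -15: 0 elements are < x, 9 elements are > x.
New sorted list: [-15, -12, 4, 7, 8, 10, 11, 17, 19, 21]
New median = 9

Answer: 9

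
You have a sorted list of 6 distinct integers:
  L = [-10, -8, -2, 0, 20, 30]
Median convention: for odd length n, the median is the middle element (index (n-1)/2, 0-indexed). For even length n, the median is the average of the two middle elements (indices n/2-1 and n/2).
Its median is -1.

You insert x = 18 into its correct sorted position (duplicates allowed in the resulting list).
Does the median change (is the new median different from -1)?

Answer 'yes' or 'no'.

Old median = -1
Insert x = 18
New median = 0
Changed? yes

Answer: yes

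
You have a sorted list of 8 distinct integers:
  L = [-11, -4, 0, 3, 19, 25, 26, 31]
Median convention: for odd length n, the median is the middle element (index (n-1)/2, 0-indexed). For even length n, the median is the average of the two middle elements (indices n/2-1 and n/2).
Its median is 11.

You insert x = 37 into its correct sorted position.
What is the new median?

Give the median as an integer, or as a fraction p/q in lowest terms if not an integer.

Answer: 19

Derivation:
Old list (sorted, length 8): [-11, -4, 0, 3, 19, 25, 26, 31]
Old median = 11
Insert x = 37
Old length even (8). Middle pair: indices 3,4 = 3,19.
New length odd (9). New median = single middle element.
x = 37: 8 elements are < x, 0 elements are > x.
New sorted list: [-11, -4, 0, 3, 19, 25, 26, 31, 37]
New median = 19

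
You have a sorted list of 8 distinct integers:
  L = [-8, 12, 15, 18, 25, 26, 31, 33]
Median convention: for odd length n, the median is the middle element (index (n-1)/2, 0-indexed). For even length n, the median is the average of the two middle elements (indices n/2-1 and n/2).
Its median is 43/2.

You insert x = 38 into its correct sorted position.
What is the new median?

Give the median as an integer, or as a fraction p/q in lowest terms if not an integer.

Old list (sorted, length 8): [-8, 12, 15, 18, 25, 26, 31, 33]
Old median = 43/2
Insert x = 38
Old length even (8). Middle pair: indices 3,4 = 18,25.
New length odd (9). New median = single middle element.
x = 38: 8 elements are < x, 0 elements are > x.
New sorted list: [-8, 12, 15, 18, 25, 26, 31, 33, 38]
New median = 25

Answer: 25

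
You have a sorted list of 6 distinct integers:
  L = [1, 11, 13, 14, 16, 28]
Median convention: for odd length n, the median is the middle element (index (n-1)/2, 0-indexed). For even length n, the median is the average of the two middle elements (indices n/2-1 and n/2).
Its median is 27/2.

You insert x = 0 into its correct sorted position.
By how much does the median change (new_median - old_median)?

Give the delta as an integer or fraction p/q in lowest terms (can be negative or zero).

Answer: -1/2

Derivation:
Old median = 27/2
After inserting x = 0: new sorted = [0, 1, 11, 13, 14, 16, 28]
New median = 13
Delta = 13 - 27/2 = -1/2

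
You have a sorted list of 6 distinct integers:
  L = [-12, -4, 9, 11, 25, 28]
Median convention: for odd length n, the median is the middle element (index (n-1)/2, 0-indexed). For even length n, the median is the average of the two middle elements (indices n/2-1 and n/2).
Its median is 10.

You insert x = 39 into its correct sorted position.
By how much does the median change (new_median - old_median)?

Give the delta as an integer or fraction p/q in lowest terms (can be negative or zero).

Old median = 10
After inserting x = 39: new sorted = [-12, -4, 9, 11, 25, 28, 39]
New median = 11
Delta = 11 - 10 = 1

Answer: 1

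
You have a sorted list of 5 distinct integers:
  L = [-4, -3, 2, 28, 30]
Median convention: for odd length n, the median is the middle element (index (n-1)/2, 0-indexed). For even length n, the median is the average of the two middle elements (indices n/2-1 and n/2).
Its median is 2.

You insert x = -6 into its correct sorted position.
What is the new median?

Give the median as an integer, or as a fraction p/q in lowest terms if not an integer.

Old list (sorted, length 5): [-4, -3, 2, 28, 30]
Old median = 2
Insert x = -6
Old length odd (5). Middle was index 2 = 2.
New length even (6). New median = avg of two middle elements.
x = -6: 0 elements are < x, 5 elements are > x.
New sorted list: [-6, -4, -3, 2, 28, 30]
New median = -1/2

Answer: -1/2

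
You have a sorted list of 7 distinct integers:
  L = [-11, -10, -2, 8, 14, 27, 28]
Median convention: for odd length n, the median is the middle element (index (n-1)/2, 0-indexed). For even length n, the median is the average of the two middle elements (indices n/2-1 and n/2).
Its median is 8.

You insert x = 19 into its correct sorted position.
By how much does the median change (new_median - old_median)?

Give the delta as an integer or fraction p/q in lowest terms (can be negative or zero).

Answer: 3

Derivation:
Old median = 8
After inserting x = 19: new sorted = [-11, -10, -2, 8, 14, 19, 27, 28]
New median = 11
Delta = 11 - 8 = 3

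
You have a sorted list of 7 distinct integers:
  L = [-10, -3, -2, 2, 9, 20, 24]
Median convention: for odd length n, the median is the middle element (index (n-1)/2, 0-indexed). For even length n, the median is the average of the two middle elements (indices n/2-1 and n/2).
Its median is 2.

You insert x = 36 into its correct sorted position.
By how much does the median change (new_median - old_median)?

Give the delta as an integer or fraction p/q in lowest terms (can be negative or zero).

Old median = 2
After inserting x = 36: new sorted = [-10, -3, -2, 2, 9, 20, 24, 36]
New median = 11/2
Delta = 11/2 - 2 = 7/2

Answer: 7/2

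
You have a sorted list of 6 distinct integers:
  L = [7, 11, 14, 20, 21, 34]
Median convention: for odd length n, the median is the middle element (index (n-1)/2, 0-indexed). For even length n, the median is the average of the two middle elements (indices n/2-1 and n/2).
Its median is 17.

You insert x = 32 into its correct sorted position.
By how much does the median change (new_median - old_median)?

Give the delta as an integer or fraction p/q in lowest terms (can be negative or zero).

Old median = 17
After inserting x = 32: new sorted = [7, 11, 14, 20, 21, 32, 34]
New median = 20
Delta = 20 - 17 = 3

Answer: 3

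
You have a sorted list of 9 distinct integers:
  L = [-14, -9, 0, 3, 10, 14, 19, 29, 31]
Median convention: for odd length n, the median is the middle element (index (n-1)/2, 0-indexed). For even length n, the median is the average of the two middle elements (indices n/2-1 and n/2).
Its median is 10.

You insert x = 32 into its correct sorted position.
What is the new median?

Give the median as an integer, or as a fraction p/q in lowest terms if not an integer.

Answer: 12

Derivation:
Old list (sorted, length 9): [-14, -9, 0, 3, 10, 14, 19, 29, 31]
Old median = 10
Insert x = 32
Old length odd (9). Middle was index 4 = 10.
New length even (10). New median = avg of two middle elements.
x = 32: 9 elements are < x, 0 elements are > x.
New sorted list: [-14, -9, 0, 3, 10, 14, 19, 29, 31, 32]
New median = 12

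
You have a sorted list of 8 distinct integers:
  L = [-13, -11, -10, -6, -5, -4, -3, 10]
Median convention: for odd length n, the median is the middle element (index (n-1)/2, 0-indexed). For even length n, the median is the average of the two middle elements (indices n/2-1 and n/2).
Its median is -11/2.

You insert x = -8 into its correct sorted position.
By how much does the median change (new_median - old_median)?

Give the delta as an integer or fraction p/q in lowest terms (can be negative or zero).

Answer: -1/2

Derivation:
Old median = -11/2
After inserting x = -8: new sorted = [-13, -11, -10, -8, -6, -5, -4, -3, 10]
New median = -6
Delta = -6 - -11/2 = -1/2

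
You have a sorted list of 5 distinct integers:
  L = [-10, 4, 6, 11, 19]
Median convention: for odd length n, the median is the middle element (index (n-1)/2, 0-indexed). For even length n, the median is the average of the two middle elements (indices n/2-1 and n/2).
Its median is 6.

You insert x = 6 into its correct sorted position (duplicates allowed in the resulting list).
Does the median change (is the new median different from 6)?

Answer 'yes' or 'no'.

Old median = 6
Insert x = 6
New median = 6
Changed? no

Answer: no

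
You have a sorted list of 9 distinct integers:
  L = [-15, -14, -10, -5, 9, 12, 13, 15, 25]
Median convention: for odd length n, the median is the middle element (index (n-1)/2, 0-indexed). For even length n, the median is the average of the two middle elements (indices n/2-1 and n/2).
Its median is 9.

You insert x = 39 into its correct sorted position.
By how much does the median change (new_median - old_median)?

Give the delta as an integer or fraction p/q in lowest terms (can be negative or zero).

Old median = 9
After inserting x = 39: new sorted = [-15, -14, -10, -5, 9, 12, 13, 15, 25, 39]
New median = 21/2
Delta = 21/2 - 9 = 3/2

Answer: 3/2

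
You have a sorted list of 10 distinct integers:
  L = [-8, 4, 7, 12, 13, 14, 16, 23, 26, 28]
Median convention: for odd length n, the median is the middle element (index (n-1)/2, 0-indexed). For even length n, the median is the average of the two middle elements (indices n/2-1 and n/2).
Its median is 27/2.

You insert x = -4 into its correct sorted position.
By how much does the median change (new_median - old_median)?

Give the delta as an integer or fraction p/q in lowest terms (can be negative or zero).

Answer: -1/2

Derivation:
Old median = 27/2
After inserting x = -4: new sorted = [-8, -4, 4, 7, 12, 13, 14, 16, 23, 26, 28]
New median = 13
Delta = 13 - 27/2 = -1/2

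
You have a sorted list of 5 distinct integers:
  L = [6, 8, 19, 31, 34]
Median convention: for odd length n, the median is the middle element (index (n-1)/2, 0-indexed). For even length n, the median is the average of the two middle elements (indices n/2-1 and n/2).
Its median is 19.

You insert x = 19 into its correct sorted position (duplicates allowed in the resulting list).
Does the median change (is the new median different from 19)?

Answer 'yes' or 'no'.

Old median = 19
Insert x = 19
New median = 19
Changed? no

Answer: no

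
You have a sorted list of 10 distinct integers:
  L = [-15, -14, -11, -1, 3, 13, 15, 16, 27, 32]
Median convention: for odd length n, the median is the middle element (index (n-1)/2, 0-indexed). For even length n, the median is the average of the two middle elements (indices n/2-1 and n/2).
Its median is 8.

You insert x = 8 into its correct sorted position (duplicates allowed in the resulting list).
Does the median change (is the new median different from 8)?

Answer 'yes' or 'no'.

Answer: no

Derivation:
Old median = 8
Insert x = 8
New median = 8
Changed? no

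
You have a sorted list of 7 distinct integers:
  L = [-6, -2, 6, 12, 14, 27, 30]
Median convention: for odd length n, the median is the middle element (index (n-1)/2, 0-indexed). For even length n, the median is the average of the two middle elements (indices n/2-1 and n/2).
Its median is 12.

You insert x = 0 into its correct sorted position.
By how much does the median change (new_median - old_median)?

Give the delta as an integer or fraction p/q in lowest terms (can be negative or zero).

Answer: -3

Derivation:
Old median = 12
After inserting x = 0: new sorted = [-6, -2, 0, 6, 12, 14, 27, 30]
New median = 9
Delta = 9 - 12 = -3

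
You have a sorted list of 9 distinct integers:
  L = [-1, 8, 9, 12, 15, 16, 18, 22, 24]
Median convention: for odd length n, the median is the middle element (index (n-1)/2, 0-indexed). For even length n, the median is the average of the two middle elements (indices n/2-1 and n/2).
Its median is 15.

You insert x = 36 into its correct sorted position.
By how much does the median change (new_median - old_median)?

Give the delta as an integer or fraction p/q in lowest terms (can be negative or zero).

Old median = 15
After inserting x = 36: new sorted = [-1, 8, 9, 12, 15, 16, 18, 22, 24, 36]
New median = 31/2
Delta = 31/2 - 15 = 1/2

Answer: 1/2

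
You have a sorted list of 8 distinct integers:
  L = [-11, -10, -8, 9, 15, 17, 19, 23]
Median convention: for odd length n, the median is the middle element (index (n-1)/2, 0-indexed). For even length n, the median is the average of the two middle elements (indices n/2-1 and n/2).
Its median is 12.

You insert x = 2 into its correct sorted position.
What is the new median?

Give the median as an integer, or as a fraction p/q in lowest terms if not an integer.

Old list (sorted, length 8): [-11, -10, -8, 9, 15, 17, 19, 23]
Old median = 12
Insert x = 2
Old length even (8). Middle pair: indices 3,4 = 9,15.
New length odd (9). New median = single middle element.
x = 2: 3 elements are < x, 5 elements are > x.
New sorted list: [-11, -10, -8, 2, 9, 15, 17, 19, 23]
New median = 9

Answer: 9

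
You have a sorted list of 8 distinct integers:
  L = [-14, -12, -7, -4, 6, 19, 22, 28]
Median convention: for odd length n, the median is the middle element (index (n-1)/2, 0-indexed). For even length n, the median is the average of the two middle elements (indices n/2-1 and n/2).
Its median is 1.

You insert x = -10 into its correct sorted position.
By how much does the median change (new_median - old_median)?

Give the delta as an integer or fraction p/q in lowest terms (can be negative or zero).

Answer: -5

Derivation:
Old median = 1
After inserting x = -10: new sorted = [-14, -12, -10, -7, -4, 6, 19, 22, 28]
New median = -4
Delta = -4 - 1 = -5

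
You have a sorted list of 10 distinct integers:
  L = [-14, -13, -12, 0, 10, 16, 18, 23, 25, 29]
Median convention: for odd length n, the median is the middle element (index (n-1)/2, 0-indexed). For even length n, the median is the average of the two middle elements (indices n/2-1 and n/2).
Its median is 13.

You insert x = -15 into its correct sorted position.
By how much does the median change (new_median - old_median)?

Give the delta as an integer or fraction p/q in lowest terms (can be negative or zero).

Old median = 13
After inserting x = -15: new sorted = [-15, -14, -13, -12, 0, 10, 16, 18, 23, 25, 29]
New median = 10
Delta = 10 - 13 = -3

Answer: -3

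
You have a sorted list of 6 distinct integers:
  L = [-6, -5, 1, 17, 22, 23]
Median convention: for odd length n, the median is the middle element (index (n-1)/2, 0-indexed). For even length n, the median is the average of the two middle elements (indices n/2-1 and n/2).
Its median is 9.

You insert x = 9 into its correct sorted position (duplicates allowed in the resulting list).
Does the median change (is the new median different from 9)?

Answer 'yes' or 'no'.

Old median = 9
Insert x = 9
New median = 9
Changed? no

Answer: no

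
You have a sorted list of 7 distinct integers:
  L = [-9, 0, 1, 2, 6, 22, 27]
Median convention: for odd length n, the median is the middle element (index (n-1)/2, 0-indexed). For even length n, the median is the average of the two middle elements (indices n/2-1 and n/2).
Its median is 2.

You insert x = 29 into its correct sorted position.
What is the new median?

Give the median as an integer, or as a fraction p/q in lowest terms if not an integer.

Answer: 4

Derivation:
Old list (sorted, length 7): [-9, 0, 1, 2, 6, 22, 27]
Old median = 2
Insert x = 29
Old length odd (7). Middle was index 3 = 2.
New length even (8). New median = avg of two middle elements.
x = 29: 7 elements are < x, 0 elements are > x.
New sorted list: [-9, 0, 1, 2, 6, 22, 27, 29]
New median = 4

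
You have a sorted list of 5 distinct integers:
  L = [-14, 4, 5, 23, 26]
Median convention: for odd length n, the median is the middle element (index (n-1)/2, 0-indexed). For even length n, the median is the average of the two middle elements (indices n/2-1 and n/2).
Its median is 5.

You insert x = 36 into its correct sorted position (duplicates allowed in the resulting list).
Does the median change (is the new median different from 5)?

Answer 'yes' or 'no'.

Answer: yes

Derivation:
Old median = 5
Insert x = 36
New median = 14
Changed? yes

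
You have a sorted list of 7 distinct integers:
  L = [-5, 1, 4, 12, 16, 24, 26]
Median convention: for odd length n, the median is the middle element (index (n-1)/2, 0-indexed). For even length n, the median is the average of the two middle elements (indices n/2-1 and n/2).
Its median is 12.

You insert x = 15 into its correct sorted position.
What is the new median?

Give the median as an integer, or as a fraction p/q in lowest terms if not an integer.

Answer: 27/2

Derivation:
Old list (sorted, length 7): [-5, 1, 4, 12, 16, 24, 26]
Old median = 12
Insert x = 15
Old length odd (7). Middle was index 3 = 12.
New length even (8). New median = avg of two middle elements.
x = 15: 4 elements are < x, 3 elements are > x.
New sorted list: [-5, 1, 4, 12, 15, 16, 24, 26]
New median = 27/2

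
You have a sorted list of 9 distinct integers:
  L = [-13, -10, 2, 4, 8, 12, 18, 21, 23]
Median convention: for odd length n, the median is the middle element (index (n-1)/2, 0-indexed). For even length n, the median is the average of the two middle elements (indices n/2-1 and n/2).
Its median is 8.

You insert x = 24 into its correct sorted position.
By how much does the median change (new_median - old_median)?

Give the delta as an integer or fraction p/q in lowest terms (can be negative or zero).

Answer: 2

Derivation:
Old median = 8
After inserting x = 24: new sorted = [-13, -10, 2, 4, 8, 12, 18, 21, 23, 24]
New median = 10
Delta = 10 - 8 = 2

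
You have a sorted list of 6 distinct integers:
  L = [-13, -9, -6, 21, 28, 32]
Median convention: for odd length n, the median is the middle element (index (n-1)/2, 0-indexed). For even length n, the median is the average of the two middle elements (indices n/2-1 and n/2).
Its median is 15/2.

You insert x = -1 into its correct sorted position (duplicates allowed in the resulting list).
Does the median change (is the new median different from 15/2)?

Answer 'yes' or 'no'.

Answer: yes

Derivation:
Old median = 15/2
Insert x = -1
New median = -1
Changed? yes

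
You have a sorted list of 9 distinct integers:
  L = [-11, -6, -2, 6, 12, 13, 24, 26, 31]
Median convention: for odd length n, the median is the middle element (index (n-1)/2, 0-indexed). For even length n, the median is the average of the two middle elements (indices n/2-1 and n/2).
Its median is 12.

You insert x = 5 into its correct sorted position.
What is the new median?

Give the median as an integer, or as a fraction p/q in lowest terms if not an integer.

Old list (sorted, length 9): [-11, -6, -2, 6, 12, 13, 24, 26, 31]
Old median = 12
Insert x = 5
Old length odd (9). Middle was index 4 = 12.
New length even (10). New median = avg of two middle elements.
x = 5: 3 elements are < x, 6 elements are > x.
New sorted list: [-11, -6, -2, 5, 6, 12, 13, 24, 26, 31]
New median = 9

Answer: 9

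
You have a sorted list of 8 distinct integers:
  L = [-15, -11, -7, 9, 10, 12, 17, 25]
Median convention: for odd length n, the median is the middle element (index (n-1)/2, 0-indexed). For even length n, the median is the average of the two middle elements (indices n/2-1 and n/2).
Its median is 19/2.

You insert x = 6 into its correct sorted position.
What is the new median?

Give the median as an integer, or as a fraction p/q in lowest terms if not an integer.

Old list (sorted, length 8): [-15, -11, -7, 9, 10, 12, 17, 25]
Old median = 19/2
Insert x = 6
Old length even (8). Middle pair: indices 3,4 = 9,10.
New length odd (9). New median = single middle element.
x = 6: 3 elements are < x, 5 elements are > x.
New sorted list: [-15, -11, -7, 6, 9, 10, 12, 17, 25]
New median = 9

Answer: 9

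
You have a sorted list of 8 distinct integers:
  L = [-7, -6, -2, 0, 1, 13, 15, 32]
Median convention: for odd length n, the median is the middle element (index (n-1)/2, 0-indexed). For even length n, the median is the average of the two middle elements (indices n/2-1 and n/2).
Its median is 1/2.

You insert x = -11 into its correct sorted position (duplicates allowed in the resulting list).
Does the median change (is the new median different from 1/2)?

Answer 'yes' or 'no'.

Answer: yes

Derivation:
Old median = 1/2
Insert x = -11
New median = 0
Changed? yes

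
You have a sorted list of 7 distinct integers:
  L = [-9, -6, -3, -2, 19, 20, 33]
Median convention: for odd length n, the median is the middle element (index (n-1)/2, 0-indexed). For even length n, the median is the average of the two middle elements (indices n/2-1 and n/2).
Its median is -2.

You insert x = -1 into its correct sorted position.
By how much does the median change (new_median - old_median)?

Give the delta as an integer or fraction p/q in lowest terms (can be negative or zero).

Old median = -2
After inserting x = -1: new sorted = [-9, -6, -3, -2, -1, 19, 20, 33]
New median = -3/2
Delta = -3/2 - -2 = 1/2

Answer: 1/2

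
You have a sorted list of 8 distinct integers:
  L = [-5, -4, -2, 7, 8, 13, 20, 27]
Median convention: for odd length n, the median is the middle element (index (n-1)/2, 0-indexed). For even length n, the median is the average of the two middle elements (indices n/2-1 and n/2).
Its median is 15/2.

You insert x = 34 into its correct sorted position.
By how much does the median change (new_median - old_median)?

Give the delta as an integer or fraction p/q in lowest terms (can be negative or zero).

Answer: 1/2

Derivation:
Old median = 15/2
After inserting x = 34: new sorted = [-5, -4, -2, 7, 8, 13, 20, 27, 34]
New median = 8
Delta = 8 - 15/2 = 1/2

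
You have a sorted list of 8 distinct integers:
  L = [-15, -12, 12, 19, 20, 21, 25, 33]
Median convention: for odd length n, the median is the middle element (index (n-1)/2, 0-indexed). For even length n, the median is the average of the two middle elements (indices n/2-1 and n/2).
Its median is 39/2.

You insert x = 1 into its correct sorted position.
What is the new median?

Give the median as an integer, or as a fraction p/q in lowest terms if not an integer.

Answer: 19

Derivation:
Old list (sorted, length 8): [-15, -12, 12, 19, 20, 21, 25, 33]
Old median = 39/2
Insert x = 1
Old length even (8). Middle pair: indices 3,4 = 19,20.
New length odd (9). New median = single middle element.
x = 1: 2 elements are < x, 6 elements are > x.
New sorted list: [-15, -12, 1, 12, 19, 20, 21, 25, 33]
New median = 19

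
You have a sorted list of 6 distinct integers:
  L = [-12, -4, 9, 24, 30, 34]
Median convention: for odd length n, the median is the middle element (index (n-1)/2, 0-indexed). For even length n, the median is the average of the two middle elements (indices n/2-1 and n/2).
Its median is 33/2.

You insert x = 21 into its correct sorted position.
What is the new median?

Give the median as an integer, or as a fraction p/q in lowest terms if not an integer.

Answer: 21

Derivation:
Old list (sorted, length 6): [-12, -4, 9, 24, 30, 34]
Old median = 33/2
Insert x = 21
Old length even (6). Middle pair: indices 2,3 = 9,24.
New length odd (7). New median = single middle element.
x = 21: 3 elements are < x, 3 elements are > x.
New sorted list: [-12, -4, 9, 21, 24, 30, 34]
New median = 21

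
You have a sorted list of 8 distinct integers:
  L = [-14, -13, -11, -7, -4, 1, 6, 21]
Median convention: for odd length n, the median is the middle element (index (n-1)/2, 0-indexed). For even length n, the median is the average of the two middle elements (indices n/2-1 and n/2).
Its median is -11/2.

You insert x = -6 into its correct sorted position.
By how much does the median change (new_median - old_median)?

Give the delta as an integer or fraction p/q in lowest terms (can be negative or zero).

Old median = -11/2
After inserting x = -6: new sorted = [-14, -13, -11, -7, -6, -4, 1, 6, 21]
New median = -6
Delta = -6 - -11/2 = -1/2

Answer: -1/2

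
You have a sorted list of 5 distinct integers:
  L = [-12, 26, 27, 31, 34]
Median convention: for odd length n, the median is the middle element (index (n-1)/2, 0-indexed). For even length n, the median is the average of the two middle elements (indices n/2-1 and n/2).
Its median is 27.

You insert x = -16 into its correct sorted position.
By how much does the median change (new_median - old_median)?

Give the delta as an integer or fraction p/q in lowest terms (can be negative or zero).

Answer: -1/2

Derivation:
Old median = 27
After inserting x = -16: new sorted = [-16, -12, 26, 27, 31, 34]
New median = 53/2
Delta = 53/2 - 27 = -1/2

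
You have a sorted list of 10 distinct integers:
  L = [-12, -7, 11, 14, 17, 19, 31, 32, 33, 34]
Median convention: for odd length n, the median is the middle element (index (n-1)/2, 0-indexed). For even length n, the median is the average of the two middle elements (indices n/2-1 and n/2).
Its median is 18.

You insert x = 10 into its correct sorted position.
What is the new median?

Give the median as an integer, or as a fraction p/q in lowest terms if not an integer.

Old list (sorted, length 10): [-12, -7, 11, 14, 17, 19, 31, 32, 33, 34]
Old median = 18
Insert x = 10
Old length even (10). Middle pair: indices 4,5 = 17,19.
New length odd (11). New median = single middle element.
x = 10: 2 elements are < x, 8 elements are > x.
New sorted list: [-12, -7, 10, 11, 14, 17, 19, 31, 32, 33, 34]
New median = 17

Answer: 17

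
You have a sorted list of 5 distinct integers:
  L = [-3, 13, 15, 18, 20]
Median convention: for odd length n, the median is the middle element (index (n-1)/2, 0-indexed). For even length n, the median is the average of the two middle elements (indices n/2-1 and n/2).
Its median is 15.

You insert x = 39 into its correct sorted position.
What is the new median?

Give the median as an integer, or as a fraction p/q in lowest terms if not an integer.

Old list (sorted, length 5): [-3, 13, 15, 18, 20]
Old median = 15
Insert x = 39
Old length odd (5). Middle was index 2 = 15.
New length even (6). New median = avg of two middle elements.
x = 39: 5 elements are < x, 0 elements are > x.
New sorted list: [-3, 13, 15, 18, 20, 39]
New median = 33/2

Answer: 33/2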